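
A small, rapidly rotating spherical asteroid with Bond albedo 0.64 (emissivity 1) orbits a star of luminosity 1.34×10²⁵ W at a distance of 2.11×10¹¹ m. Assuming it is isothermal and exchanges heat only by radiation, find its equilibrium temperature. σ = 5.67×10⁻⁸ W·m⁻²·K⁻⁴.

First find the stellar flux at distance d: S = L/(4πd²) = 1.34×10²⁵/(4π·(2.11×10¹¹)²) = 23.95 W/m².
For an isothermal sphere, absorbed (1−a)S·πr² = emitted σ·4πr²·T⁴, so T⁴ = (1−a)S/(4σ).
T⁴ = 0.360·23.95/(4·5.67×10⁻⁸) = 3.802×10⁷ K⁴.

T ≈ 78.5 K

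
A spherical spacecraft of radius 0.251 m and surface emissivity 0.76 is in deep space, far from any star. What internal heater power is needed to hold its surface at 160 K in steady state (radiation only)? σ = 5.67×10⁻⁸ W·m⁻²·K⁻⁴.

P = εσ·4πr²·T⁴.
4πr² = 0.7917 m²; T⁴ = 6.554×10⁸ K⁴.
P = 0.76·5.67×10⁻⁸·0.7917·6.554×10⁸.

P ≈ 22.4 W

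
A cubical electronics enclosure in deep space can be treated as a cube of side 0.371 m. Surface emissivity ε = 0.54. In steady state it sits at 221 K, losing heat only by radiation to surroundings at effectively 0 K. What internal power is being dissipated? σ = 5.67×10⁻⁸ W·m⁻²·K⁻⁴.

Steady state: P = εσA T⁴.
A = 6L² = 0.8258 m²; T⁴ = (221)⁴ = 2.385×10⁹ K⁴.
P = 0.54 × 5.67×10⁻⁸ × 0.8258 × 2.385×10⁹.

P ≈ 60.3 W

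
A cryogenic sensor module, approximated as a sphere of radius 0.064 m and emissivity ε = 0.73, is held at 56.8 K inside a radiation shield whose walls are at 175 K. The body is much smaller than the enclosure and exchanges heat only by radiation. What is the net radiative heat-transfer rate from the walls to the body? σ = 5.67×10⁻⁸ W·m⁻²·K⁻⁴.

P_net ≈ 1.98 W

For a small grey body in a large enclosure: P_net = εσA(T_body⁴ − T_wall⁴).
A = 4πr² = 0.05147 m²; T_body⁴ − T_wall⁴ = 1.041×10⁷ − 9.379×10⁸ = -9.275×10⁸ K⁴.
|P_net| = 0.73·5.67×10⁻⁸·0.05147·9.275×10⁸.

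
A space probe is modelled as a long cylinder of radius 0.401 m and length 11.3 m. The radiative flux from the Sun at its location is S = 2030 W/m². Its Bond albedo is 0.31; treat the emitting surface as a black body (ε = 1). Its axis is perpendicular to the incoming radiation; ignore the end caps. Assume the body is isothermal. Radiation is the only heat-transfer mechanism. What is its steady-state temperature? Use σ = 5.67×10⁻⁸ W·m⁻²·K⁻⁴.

T ≈ 298 K

At equilibrium, absorbed power = emitted power.
Absorbing cross-section = 2rL = 9.063 m²; emitting surface = 2πrL = 28.47 m² (ratio π).
(1−a)S·A_cross = εσ·A_surf·T⁴  ⇒  T⁴ = (1−a)S/(πσ).
T⁴ = 0.690·2030/(π·5.67×10⁻⁸) = 7.863×10⁹ K⁴.
T = (7.863×10⁹)^(1/4).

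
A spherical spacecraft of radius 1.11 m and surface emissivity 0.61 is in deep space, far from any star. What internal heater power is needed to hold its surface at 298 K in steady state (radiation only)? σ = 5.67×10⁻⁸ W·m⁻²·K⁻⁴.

P = εσ·4πr²·T⁴.
4πr² = 15.48 m²; T⁴ = 7.886×10⁹ K⁴.
P = 0.61·5.67×10⁻⁸·15.48·7.886×10⁹.

P ≈ 4220 W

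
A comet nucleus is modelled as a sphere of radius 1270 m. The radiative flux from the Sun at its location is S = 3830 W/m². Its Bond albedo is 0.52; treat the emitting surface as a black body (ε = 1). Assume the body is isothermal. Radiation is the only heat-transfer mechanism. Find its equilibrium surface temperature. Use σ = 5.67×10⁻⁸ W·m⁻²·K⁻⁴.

T ≈ 300 K

At equilibrium, absorbed power = emitted power.
Absorbing cross-section = πr² = 5.067×10⁶ m²; emitting surface = 4πr² = 2.027×10⁷ m² (ratio 4).
(1−a)S·A_cross = εσ·A_surf·T⁴  ⇒  T⁴ = (1−a)S/(4σ).
T⁴ = 0.480·3830/(4·5.67×10⁻⁸) = 8.106×10⁹ K⁴.
T = (8.106×10⁹)^(1/4).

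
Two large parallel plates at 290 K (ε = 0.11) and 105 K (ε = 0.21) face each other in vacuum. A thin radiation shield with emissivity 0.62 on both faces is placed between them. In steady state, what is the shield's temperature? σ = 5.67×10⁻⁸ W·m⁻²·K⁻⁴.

T_s ≈ 226 K

In steady state the net flux on the hot side equals that on the cold side.
σ(T₁⁴−T_s⁴)/D₁ = σ(T_s⁴−T₂⁴)/D₂, with D₁ = 1/ε₁+1/ε_s−1 = 9.704, D₂ = 1/ε_s+1/ε₂−1 = 5.375.
Solve for T_s⁴: T_s⁴ = (D₂·T₁⁴ + D₁·T₂⁴)/(D₁+D₂) = 2.599×10⁹ K⁴.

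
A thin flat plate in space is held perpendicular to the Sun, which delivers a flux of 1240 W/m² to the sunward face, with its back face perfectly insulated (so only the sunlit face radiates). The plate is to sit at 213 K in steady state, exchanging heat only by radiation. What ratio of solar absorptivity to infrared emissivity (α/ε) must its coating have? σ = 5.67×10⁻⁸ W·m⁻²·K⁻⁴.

Balance: αS·A = εσ·1A·T⁴ ⇒ α/ε = σT⁴/S.
α/ε = 5.67×10⁻⁸·(213)⁴/1240 = 5.67×10⁻⁸·2.058×10⁹/1240.

α/ε ≈ 0.0941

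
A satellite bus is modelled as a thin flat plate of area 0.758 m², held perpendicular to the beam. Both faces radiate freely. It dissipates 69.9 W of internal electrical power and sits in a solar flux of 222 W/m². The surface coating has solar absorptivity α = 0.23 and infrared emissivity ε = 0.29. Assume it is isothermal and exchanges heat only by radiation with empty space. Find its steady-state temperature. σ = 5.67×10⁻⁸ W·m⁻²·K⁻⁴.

At steady state, absorbed solar power + internal power = radiated power.
Absorbed: α·S·A_cross = 0.23·222·0.7580 = 38.70 W (cross-section A).
Total input = 38.70 + 69.9 = 108.6 W.
Radiated: εσ·A_surf·T⁴ with A_surf = 2A = 1.516 m².
T⁴ = 108.6/(0.29·5.67×10⁻⁸·1.516) = 4.357×10⁹ K⁴.

T ≈ 257 K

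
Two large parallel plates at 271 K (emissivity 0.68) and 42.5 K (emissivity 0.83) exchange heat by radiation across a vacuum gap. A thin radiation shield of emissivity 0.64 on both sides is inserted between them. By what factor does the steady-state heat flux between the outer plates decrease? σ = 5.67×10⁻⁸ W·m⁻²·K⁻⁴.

factor ≈ 2.27

Without shield: q₀ = σΔ(T⁴)/(1/ε₁+1/ε₂−1) with denominator 1.675.
With shield the two gaps are in series; the resistances add: (1/ε₁+1/ε_s−1)+(1/ε_s+1/ε₂−1) = 2.033+1.767 = 3.800.
Heat-flux ratio q₀/q = 3.800/1.675.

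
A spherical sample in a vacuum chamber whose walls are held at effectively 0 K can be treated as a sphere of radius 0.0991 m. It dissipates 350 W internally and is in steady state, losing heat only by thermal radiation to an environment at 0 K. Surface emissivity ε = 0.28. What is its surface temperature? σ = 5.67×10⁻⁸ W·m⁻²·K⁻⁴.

Steady state: internal power = radiated power, P = εσA T⁴.
Radiating area A = 4πr² = 0.1234 m².
T⁴ = P/(εσA) = 350/(0.28·5.67×10⁻⁸·0.1234) = 1.786×10¹¹ K⁴.
T = (1.786×10¹¹)^(1/4).

T ≈ 650 K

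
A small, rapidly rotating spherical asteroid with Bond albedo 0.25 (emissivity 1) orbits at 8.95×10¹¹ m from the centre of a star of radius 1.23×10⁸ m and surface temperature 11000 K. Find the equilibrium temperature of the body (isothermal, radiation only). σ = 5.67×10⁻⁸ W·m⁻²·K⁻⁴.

The star's surface emits σT_*⁴; at distance d the flux is S = σT_*⁴(R_*/d)².
S = 5.67×10⁻⁸·(11000)⁴·(1.23×10⁸/8.95×10¹¹)² = 15.68 W/m².
For an isothermal sphere T⁴ = (1−a)S/(4σ) = 5.185×10⁷ K⁴.

T ≈ 84.9 K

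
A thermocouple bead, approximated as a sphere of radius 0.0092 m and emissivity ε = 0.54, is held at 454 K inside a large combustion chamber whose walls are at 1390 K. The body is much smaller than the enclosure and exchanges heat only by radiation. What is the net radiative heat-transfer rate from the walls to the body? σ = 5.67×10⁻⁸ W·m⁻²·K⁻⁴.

For a small grey body in a large enclosure: P_net = εσA(T_body⁴ − T_wall⁴).
A = 4πr² = 0.001064 m²; T_body⁴ − T_wall⁴ = 4.248×10¹⁰ − 3.733×10¹² = -3.691×10¹² K⁴.
|P_net| = 0.54·5.67×10⁻⁸·0.001064·3.691×10¹².

P_net ≈ 120 W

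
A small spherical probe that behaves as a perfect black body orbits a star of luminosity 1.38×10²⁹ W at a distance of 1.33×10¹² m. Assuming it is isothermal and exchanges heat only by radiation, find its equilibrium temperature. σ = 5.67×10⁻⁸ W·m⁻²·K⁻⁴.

First find the stellar flux at distance d: S = L/(4πd²) = 1.38×10²⁹/(4π·(1.33×10¹²)²) = 6208 W/m².
For an isothermal sphere, absorbed (1−a)S·πr² = emitted σ·4πr²·T⁴, so T⁴ = (1−a)S/(4σ).
T⁴ = 1.00·6208/(4·5.67×10⁻⁸) = 2.737×10¹⁰ K⁴.

T ≈ 407 K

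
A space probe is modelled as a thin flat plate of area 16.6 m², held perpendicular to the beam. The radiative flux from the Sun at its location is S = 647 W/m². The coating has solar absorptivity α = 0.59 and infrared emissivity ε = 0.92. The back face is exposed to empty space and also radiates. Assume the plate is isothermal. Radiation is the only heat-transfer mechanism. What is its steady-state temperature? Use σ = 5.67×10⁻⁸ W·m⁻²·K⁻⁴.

T ≈ 246 K

At equilibrium, absorbed power = emitted power.
Absorbing cross-section = A = 16.60 m²; emitting surface = 2A = 33.20 m² (ratio 2).
αS·A_cross = εσ·A_surf·T⁴  ⇒  T⁴ = αS/(ε·2σ).
T⁴ = 0.590·647/(0.92·2·5.67×10⁻⁸) = 3.659×10⁹ K⁴.
T = (3.659×10⁹)^(1/4).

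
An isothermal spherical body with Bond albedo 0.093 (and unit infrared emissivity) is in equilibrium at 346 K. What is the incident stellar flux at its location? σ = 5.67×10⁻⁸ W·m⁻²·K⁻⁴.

(1−a)S·πr² = σ·4πr²·T⁴ ⇒ S = 4σT⁴/(1−a).
S = 4·5.67×10⁻⁸·1.433×10¹⁰/0.907.

S ≈ 3580 W/m²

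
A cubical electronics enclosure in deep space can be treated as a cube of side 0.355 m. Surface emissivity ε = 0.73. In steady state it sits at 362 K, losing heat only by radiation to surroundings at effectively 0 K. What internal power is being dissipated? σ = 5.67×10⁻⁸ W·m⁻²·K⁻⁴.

Steady state: P = εσA T⁴.
A = 6L² = 0.7561 m²; T⁴ = (362)⁴ = 1.717×10¹⁰ K⁴.
P = 0.73 × 5.67×10⁻⁸ × 0.7561 × 1.717×10¹⁰.

P ≈ 537 W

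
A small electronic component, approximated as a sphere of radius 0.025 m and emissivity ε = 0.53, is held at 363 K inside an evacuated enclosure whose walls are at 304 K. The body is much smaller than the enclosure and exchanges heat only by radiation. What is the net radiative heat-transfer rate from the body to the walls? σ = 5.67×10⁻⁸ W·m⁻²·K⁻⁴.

P_net ≈ 2.08 W

For a small grey body in a large enclosure: P_net = εσA(T_body⁴ − T_wall⁴).
A = 4πr² = 0.007854 m²; T_body⁴ − T_wall⁴ = 1.736×10¹⁰ − 8.541×10⁹ = 8.822×10⁹ K⁴.
|P_net| = 0.53·5.67×10⁻⁸·0.007854·8.822×10⁹.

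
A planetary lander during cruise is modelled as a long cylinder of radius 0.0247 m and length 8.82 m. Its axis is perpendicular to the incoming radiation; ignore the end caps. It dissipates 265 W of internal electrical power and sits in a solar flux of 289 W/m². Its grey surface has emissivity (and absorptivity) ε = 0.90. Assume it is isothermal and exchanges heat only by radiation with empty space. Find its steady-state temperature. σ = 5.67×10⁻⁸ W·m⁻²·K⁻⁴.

T ≈ 271 K

At steady state, absorbed solar power + internal power = radiated power.
Absorbed: α·S·A_cross = 0.90·289·0.4357 = 113.3 W (cross-section 2rL).
Total input = 113.3 + 265 = 378.3 W.
Radiated: εσ·A_surf·T⁴ with A_surf = 2πrL = 1.369 m².
T⁴ = 378.3/(0.90·5.67×10⁻⁸·1.369) = 5.416×10⁹ K⁴.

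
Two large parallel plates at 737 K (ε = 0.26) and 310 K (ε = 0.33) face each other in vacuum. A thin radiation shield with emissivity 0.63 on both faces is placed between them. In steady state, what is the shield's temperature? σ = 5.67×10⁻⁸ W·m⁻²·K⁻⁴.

In steady state the net flux on the hot side equals that on the cold side.
σ(T₁⁴−T_s⁴)/D₁ = σ(T_s⁴−T₂⁴)/D₂, with D₁ = 1/ε₁+1/ε_s−1 = 4.433, D₂ = 1/ε_s+1/ε₂−1 = 3.618.
Solve for T_s⁴: T_s⁴ = (D₂·T₁⁴ + D₁·T₂⁴)/(D₁+D₂) = 1.377×10¹¹ K⁴.

T_s ≈ 609 K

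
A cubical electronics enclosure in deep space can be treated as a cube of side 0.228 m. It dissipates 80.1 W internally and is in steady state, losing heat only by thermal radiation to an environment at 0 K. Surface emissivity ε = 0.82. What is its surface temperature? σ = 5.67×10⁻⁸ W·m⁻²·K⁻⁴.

Steady state: internal power = radiated power, P = εσA T⁴.
Radiating area A = 6L² = 0.3119 m².
T⁴ = P/(εσA) = 80.1/(0.82·5.67×10⁻⁸·0.3119) = 5.524×10⁹ K⁴.
T = (5.524×10⁹)^(1/4).

T ≈ 273 K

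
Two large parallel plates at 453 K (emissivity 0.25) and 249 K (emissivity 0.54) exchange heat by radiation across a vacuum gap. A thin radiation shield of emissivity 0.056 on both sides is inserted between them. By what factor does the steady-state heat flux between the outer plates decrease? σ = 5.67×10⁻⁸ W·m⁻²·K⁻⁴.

factor ≈ 8.15

Without shield: q₀ = σΔ(T⁴)/(1/ε₁+1/ε₂−1) with denominator 4.852.
With shield the two gaps are in series; the resistances add: (1/ε₁+1/ε_s−1)+(1/ε_s+1/ε₂−1) = 20.86+18.71 = 39.57.
Heat-flux ratio q₀/q = 39.57/4.852.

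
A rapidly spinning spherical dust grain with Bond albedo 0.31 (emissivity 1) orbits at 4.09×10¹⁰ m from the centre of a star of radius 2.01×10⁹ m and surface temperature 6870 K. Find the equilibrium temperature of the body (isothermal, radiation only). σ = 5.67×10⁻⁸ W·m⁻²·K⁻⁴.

The star's surface emits σT_*⁴; at distance d the flux is S = σT_*⁴(R_*/d)².
S = 5.67×10⁻⁸·(6870)⁴·(2.01×10⁹/4.09×10¹⁰)² = 3.050×10⁵ W/m².
For an isothermal sphere T⁴ = (1−a)S/(4σ) = 9.280×10¹¹ K⁴.

T ≈ 982 K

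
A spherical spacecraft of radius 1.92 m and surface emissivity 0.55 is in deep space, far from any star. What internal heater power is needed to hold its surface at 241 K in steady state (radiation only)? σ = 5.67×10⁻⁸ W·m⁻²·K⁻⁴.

P ≈ 4870 W

P = εσ·4πr²·T⁴.
4πr² = 46.32 m²; T⁴ = 3.373×10⁹ K⁴.
P = 0.55·5.67×10⁻⁸·46.32·3.373×10⁹.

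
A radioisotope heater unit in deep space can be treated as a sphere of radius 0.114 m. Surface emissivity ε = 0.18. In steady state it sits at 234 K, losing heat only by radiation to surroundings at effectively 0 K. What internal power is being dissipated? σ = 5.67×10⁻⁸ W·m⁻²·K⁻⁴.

P ≈ 5.00 W

Steady state: P = εσA T⁴.
A = 4πr² = 0.1633 m²; T⁴ = (234)⁴ = 2.998×10⁹ K⁴.
P = 0.18 × 5.67×10⁻⁸ × 0.1633 × 2.998×10⁹.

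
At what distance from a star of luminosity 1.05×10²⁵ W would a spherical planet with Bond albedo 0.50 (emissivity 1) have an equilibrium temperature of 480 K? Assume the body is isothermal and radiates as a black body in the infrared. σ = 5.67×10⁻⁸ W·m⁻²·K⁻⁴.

d ≈ 5.89×10⁹ m

For an isothermal black-emitting sphere, (1−a)S·πr² = σ·4πr²·T⁴ ⇒ S = 4σT⁴/(1−a).
S = 4·5.67×10⁻⁸·(480)⁴/0.500 = 24080 W/m².
Flux falls as S = L/(4πd²), so d = √(L/(4πS)) = √(1.05×10²⁵/(4π·24080)).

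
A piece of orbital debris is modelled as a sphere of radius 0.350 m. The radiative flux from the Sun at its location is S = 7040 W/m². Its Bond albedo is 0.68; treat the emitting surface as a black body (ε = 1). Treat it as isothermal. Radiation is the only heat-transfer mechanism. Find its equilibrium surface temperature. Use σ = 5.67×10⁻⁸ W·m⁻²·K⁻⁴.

T ≈ 316 K

At equilibrium, absorbed power = emitted power.
Absorbing cross-section = πr² = 0.3848 m²; emitting surface = 4πr² = 1.539 m² (ratio 4).
(1−a)S·A_cross = εσ·A_surf·T⁴  ⇒  T⁴ = (1−a)S/(4σ).
T⁴ = 0.320·7040/(4·5.67×10⁻⁸) = 9.933×10⁹ K⁴.
T = (9.933×10⁹)^(1/4).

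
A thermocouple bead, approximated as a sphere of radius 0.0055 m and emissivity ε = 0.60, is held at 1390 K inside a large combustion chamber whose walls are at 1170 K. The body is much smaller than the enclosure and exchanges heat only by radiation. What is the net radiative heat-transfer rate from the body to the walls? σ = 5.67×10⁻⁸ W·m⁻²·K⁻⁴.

For a small grey body in a large enclosure: P_net = εσA(T_body⁴ − T_wall⁴).
A = 4πr² = 3.801×10⁻⁴ m²; T_body⁴ − T_wall⁴ = 3.733×10¹² − 1.874×10¹² = 1.859×10¹² K⁴.
|P_net| = 0.60·5.67×10⁻⁸·3.801×10⁻⁴·1.859×10¹².

P_net ≈ 24.0 W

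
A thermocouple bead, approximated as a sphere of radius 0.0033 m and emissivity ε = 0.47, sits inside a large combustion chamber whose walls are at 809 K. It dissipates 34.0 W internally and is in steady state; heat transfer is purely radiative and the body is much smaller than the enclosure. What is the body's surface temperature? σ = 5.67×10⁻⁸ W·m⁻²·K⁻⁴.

For a small grey body in a large enclosure, net radiated power = εσA(T⁴ − T_w⁴).
Steady state: P = εσA(T⁴ − T_w⁴) with A = 4πr² = 1.368×10⁻⁴ m².
T⁴ = P/(εσA) + T_w⁴ = 34.0/(0.47·5.67×10⁻⁸·1.368×10⁻⁴) + (809)⁴
    = 9.323×10¹² + 4.283×10¹¹ = 9.751×10¹² K⁴.

T ≈ 1770 K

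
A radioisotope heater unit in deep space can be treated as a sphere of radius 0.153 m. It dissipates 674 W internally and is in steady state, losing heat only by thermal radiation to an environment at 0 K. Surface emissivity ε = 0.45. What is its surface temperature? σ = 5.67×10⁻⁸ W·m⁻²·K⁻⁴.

Steady state: internal power = radiated power, P = εσA T⁴.
Radiating area A = 4πr² = 0.2942 m².
T⁴ = P/(εσA) = 674/(0.45·5.67×10⁻⁸·0.2942) = 8.980×10¹⁰ K⁴.
T = (8.980×10¹⁰)^(1/4).

T ≈ 547 K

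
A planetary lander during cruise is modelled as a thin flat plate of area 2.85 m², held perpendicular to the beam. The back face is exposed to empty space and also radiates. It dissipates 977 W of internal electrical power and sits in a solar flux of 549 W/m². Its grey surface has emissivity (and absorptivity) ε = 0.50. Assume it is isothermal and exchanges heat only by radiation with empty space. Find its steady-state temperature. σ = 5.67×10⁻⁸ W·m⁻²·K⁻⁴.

T ≈ 323 K

At steady state, absorbed solar power + internal power = radiated power.
Absorbed: α·S·A_cross = 0.50·549·2.850 = 782.3 W (cross-section A).
Total input = 782.3 + 977 = 1759 W.
Radiated: εσ·A_surf·T⁴ with A_surf = 2A = 5.700 m².
T⁴ = 1759/(0.50·5.67×10⁻⁸·5.700) = 1.089×10¹⁰ K⁴.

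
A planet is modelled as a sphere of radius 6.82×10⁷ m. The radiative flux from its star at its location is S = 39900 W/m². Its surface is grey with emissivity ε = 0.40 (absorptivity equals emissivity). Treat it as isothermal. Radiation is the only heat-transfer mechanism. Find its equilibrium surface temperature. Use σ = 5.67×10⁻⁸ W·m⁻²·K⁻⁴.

At equilibrium, absorbed power = emitted power.
Absorbing cross-section = πr² = 1.461×10¹⁶ m²; emitting surface = 4πr² = 5.845×10¹⁶ m² (ratio 4).
εS·A_cross = εσ·A_surf·T⁴  ⇒  T⁴ = S/(4σ)   (ε cancels).
T⁴ = 39900/(4·5.67×10⁻⁸) = 1.759×10¹¹ K⁴.
T = (1.759×10¹¹)^(1/4).

T ≈ 648 K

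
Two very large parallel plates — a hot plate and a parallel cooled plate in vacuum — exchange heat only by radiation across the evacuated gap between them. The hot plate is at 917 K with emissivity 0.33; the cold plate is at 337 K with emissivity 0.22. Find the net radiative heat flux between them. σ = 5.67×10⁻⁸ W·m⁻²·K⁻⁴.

For two infinite grey parallel plates, q = σ(T₁⁴ − T₂⁴)/(1/ε₁ + 1/ε₂ − 1).
T₁⁴ − T₂⁴ = 7.071×10¹¹ − 1.290×10¹⁰ = 6.942×10¹¹ K⁴.
1/ε₁ + 1/ε₂ − 1 = 3.030 + 4.545 − 1 = 6.576.
q = 5.67×10⁻⁸ × 6.942×10¹¹ / 6.576.

q ≈ 5990 W/m²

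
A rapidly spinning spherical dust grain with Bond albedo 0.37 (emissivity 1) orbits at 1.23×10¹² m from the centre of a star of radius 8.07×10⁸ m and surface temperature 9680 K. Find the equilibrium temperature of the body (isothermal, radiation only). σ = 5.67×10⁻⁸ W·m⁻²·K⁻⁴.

The star's surface emits σT_*⁴; at distance d the flux is S = σT_*⁴(R_*/d)².
S = 5.67×10⁻⁸·(9680)⁴·(8.07×10⁸/1.23×10¹²)² = 214.3 W/m².
For an isothermal sphere T⁴ = (1−a)S/(4σ) = 5.953×10⁸ K⁴.

T ≈ 156 K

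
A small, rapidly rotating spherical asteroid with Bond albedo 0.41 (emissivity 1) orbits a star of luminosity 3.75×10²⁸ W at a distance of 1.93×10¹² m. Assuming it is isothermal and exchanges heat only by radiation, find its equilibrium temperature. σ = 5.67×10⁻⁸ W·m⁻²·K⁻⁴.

First find the stellar flux at distance d: S = L/(4πd²) = 3.75×10²⁸/(4π·(1.93×10¹²)²) = 801.1 W/m².
For an isothermal sphere, absorbed (1−a)S·πr² = emitted σ·4πr²·T⁴, so T⁴ = (1−a)S/(4σ).
T⁴ = 0.590·801.1/(4·5.67×10⁻⁸) = 2.084×10⁹ K⁴.

T ≈ 214 K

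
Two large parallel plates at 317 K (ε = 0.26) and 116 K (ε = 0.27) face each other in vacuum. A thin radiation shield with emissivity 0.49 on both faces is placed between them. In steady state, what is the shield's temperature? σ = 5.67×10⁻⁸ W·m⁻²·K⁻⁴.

T_s ≈ 267 K

In steady state the net flux on the hot side equals that on the cold side.
σ(T₁⁴−T_s⁴)/D₁ = σ(T_s⁴−T₂⁴)/D₂, with D₁ = 1/ε₁+1/ε_s−1 = 4.887, D₂ = 1/ε_s+1/ε₂−1 = 4.745.
Solve for T_s⁴: T_s⁴ = (D₂·T₁⁴ + D₁·T₂⁴)/(D₁+D₂) = 5.066×10⁹ K⁴.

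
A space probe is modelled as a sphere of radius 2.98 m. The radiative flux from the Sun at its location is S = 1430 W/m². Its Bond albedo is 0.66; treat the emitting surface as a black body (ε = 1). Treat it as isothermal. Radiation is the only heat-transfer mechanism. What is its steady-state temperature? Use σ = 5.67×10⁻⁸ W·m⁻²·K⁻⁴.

T ≈ 215 K

At equilibrium, absorbed power = emitted power.
Absorbing cross-section = πr² = 27.90 m²; emitting surface = 4πr² = 111.6 m² (ratio 4).
(1−a)S·A_cross = εσ·A_surf·T⁴  ⇒  T⁴ = (1−a)S/(4σ).
T⁴ = 0.340·1430/(4·5.67×10⁻⁸) = 2.144×10⁹ K⁴.
T = (2.144×10⁹)^(1/4).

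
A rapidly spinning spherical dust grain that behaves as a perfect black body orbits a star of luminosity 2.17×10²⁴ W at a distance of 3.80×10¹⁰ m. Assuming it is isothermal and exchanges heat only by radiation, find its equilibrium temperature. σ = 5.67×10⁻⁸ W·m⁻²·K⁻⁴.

T ≈ 152 K

First find the stellar flux at distance d: S = L/(4πd²) = 2.17×10²⁴/(4π·(3.80×10¹⁰)²) = 119.6 W/m².
For an isothermal sphere, absorbed (1−a)S·πr² = emitted σ·4πr²·T⁴, so T⁴ = (1−a)S/(4σ).
T⁴ = 1.00·119.6/(4·5.67×10⁻⁸) = 5.273×10⁸ K⁴.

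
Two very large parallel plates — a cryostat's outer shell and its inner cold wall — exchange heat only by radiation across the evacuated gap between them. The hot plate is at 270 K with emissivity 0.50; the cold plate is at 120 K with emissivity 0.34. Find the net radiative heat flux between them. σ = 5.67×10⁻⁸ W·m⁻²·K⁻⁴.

For two infinite grey parallel plates, q = σ(T₁⁴ − T₂⁴)/(1/ε₁ + 1/ε₂ − 1).
T₁⁴ − T₂⁴ = 5.314×10⁹ − 2.074×10⁸ = 5.107×10⁹ K⁴.
1/ε₁ + 1/ε₂ − 1 = 2.000 + 2.941 − 1 = 3.941.
q = 5.67×10⁻⁸ × 5.107×10⁹ / 3.941.

q ≈ 73.5 W/m²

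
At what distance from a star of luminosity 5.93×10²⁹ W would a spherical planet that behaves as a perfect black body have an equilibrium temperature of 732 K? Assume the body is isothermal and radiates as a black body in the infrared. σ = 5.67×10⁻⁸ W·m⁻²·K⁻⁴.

For an isothermal black-emitting sphere, (1−a)S·πr² = σ·4πr²·T⁴ ⇒ S = 4σT⁴/(1−a).
S = 4·5.67×10⁻⁸·(732)⁴/1.00 = 65120 W/m².
Flux falls as S = L/(4πd²), so d = √(L/(4πS)) = √(5.93×10²⁹/(4π·65120)).

d ≈ 8.51×10¹¹ m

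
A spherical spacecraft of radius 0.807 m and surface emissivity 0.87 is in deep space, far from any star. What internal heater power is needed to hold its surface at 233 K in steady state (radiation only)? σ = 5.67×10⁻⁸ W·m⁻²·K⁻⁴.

P ≈ 1190 W

P = εσ·4πr²·T⁴.
4πr² = 8.184 m²; T⁴ = 2.947×10⁹ K⁴.
P = 0.87·5.67×10⁻⁸·8.184·2.947×10⁹.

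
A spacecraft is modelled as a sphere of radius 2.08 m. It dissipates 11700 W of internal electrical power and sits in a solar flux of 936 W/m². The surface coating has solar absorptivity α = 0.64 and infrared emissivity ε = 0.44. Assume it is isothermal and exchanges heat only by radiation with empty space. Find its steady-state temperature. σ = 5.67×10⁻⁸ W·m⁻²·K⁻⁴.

At steady state, absorbed solar power + internal power = radiated power.
Absorbed: α·S·A_cross = 0.64·936·13.59 = 8142 W (cross-section πr²).
Total input = 8142 + 11700 = 19840 W.
Radiated: εσ·A_surf·T⁴ with A_surf = 4πr² = 54.37 m².
T⁴ = 19840/(0.44·5.67×10⁻⁸·54.37) = 1.463×10¹⁰ K⁴.

T ≈ 348 K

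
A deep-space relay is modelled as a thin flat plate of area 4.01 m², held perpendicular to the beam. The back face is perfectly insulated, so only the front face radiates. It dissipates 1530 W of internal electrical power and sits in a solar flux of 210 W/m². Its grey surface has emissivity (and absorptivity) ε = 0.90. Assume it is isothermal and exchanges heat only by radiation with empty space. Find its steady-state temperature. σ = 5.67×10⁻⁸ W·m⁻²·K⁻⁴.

T ≈ 325 K

At steady state, absorbed solar power + internal power = radiated power.
Absorbed: α·S·A_cross = 0.90·210·4.010 = 757.9 W (cross-section A).
Total input = 757.9 + 1530 = 2288 W.
Radiated: εσ·A_surf·T⁴ with A_surf = A = 4.010 m².
T⁴ = 2288/(0.90·5.67×10⁻⁸·4.010) = 1.118×10¹⁰ K⁴.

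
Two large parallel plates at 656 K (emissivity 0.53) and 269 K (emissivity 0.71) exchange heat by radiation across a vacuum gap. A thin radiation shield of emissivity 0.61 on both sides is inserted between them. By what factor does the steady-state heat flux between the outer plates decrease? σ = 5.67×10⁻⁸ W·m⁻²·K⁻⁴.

Without shield: q₀ = σΔ(T⁴)/(1/ε₁+1/ε₂−1) with denominator 2.295.
With shield the two gaps are in series; the resistances add: (1/ε₁+1/ε_s−1)+(1/ε_s+1/ε₂−1) = 2.526+2.048 = 4.574.
Heat-flux ratio q₀/q = 4.574/2.295.

factor ≈ 1.99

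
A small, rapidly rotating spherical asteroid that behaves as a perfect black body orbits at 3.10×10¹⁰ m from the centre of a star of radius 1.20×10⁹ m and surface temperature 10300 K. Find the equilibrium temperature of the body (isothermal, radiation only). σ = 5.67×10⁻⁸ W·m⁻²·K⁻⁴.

T ≈ 1430 K

The star's surface emits σT_*⁴; at distance d the flux is S = σT_*⁴(R_*/d)².
S = 5.67×10⁻⁸·(10300)⁴·(1.20×10⁹/3.10×10¹⁰)² = 9.562×10⁵ W/m².
For an isothermal sphere T⁴ = (1−a)S/(4σ) = 4.216×10¹² K⁴.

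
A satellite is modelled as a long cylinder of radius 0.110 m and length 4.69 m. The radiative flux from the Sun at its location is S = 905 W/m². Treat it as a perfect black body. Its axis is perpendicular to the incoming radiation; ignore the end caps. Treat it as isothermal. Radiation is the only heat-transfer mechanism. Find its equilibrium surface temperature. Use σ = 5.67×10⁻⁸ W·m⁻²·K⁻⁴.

At equilibrium, absorbed power = emitted power.
Absorbing cross-section = 2rL = 1.032 m²; emitting surface = 2πrL = 3.241 m² (ratio π).
S·A_cross = εσ·A_surf·T⁴  ⇒  T⁴ = S/(πσ).
T⁴ = 1.00·905/(π·5.67×10⁻⁸) = 5.081×10⁹ K⁴.
T = (5.081×10⁹)^(1/4).

T ≈ 267 K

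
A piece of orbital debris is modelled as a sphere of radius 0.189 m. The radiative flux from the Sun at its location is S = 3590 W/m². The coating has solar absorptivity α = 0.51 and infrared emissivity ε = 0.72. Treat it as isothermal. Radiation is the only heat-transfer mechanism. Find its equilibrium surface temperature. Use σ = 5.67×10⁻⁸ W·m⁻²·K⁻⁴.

T ≈ 325 K

At equilibrium, absorbed power = emitted power.
Absorbing cross-section = πr² = 0.1122 m²; emitting surface = 4πr² = 0.4489 m² (ratio 4).
αS·A_cross = εσ·A_surf·T⁴  ⇒  T⁴ = αS/(ε·4σ).
T⁴ = 0.510·3590/(0.72·4·5.67×10⁻⁸) = 1.121×10¹⁰ K⁴.
T = (1.121×10¹⁰)^(1/4).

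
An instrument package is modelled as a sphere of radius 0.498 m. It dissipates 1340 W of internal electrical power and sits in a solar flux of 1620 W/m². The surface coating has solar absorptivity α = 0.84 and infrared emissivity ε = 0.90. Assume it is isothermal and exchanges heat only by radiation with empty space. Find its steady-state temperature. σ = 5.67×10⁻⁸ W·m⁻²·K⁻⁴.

At steady state, absorbed solar power + internal power = radiated power.
Absorbed: α·S·A_cross = 0.84·1620·0.7791 = 1060 W (cross-section πr²).
Total input = 1060 + 1340 = 2400 W.
Radiated: εσ·A_surf·T⁴ with A_surf = 4πr² = 3.117 m².
T⁴ = 2400/(0.90·5.67×10⁻⁸·3.117) = 1.509×10¹⁰ K⁴.

T ≈ 351 K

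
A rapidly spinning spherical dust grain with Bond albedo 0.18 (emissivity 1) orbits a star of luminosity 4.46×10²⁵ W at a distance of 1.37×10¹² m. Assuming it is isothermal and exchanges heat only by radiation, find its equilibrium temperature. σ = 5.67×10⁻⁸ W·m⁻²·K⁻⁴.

T ≈ 51.1 K

First find the stellar flux at distance d: S = L/(4πd²) = 4.46×10²⁵/(4π·(1.37×10¹²)²) = 1.891 W/m².
For an isothermal sphere, absorbed (1−a)S·πr² = emitted σ·4πr²·T⁴, so T⁴ = (1−a)S/(4σ).
T⁴ = 0.820·1.891/(4·5.67×10⁻⁸) = 6.837×10⁶ K⁴.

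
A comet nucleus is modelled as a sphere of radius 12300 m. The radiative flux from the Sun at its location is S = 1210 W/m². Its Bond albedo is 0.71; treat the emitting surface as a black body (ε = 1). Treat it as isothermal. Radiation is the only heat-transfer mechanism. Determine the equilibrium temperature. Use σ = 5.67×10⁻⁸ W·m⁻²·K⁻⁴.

T ≈ 198 K

At equilibrium, absorbed power = emitted power.
Absorbing cross-section = πr² = 4.753×10⁸ m²; emitting surface = 4πr² = 1.901×10⁹ m² (ratio 4).
(1−a)S·A_cross = εσ·A_surf·T⁴  ⇒  T⁴ = (1−a)S/(4σ).
T⁴ = 0.290·1210/(4·5.67×10⁻⁸) = 1.547×10⁹ K⁴.
T = (1.547×10⁹)^(1/4).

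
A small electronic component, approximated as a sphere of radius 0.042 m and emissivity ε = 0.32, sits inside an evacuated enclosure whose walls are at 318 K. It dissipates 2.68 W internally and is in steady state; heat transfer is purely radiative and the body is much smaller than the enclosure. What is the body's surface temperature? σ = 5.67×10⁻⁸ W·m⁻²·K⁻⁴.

For a small grey body in a large enclosure, net radiated power = εσA(T⁴ − T_w⁴).
Steady state: P = εσA(T⁴ − T_w⁴) with A = 4πr² = 0.02217 m².
T⁴ = P/(εσA) + T_w⁴ = 2.68/(0.32·5.67×10⁻⁸·0.02217) + (318)⁴
    = 6.663×10⁹ + 1.023×10¹⁰ = 1.689×10¹⁰ K⁴.

T ≈ 360 K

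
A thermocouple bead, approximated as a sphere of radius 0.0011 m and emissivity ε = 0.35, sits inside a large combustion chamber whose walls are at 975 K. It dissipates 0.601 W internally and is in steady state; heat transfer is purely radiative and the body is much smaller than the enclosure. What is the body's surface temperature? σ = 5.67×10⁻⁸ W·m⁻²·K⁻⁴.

T ≈ 1300 K

For a small grey body in a large enclosure, net radiated power = εσA(T⁴ − T_w⁴).
Steady state: P = εσA(T⁴ − T_w⁴) with A = 4πr² = 1.521×10⁻⁵ m².
T⁴ = P/(εσA) + T_w⁴ = 0.601/(0.35·5.67×10⁻⁸·1.521×10⁻⁵) + (975)⁴
    = 1.992×10¹² + 9.037×10¹¹ = 2.895×10¹² K⁴.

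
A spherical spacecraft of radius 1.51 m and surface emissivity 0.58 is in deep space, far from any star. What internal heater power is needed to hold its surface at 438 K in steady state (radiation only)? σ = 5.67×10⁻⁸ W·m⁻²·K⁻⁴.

P = εσ·4πr²·T⁴.
4πr² = 28.65 m²; T⁴ = 3.680×10¹⁰ K⁴.
P = 0.58·5.67×10⁻⁸·28.65·3.680×10¹⁰.

P ≈ 34700 W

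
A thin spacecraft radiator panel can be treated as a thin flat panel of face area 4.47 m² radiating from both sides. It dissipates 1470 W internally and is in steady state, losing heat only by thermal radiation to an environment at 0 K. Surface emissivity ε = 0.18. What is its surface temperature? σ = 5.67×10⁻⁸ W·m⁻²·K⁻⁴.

T ≈ 356 K

Steady state: internal power = radiated power, P = εσA T⁴.
Radiating area A = 2·4.47 = 8.940 m².
T⁴ = P/(εσA) = 1470/(0.18·5.67×10⁻⁸·8.940) = 1.611×10¹⁰ K⁴.
T = (1.611×10¹⁰)^(1/4).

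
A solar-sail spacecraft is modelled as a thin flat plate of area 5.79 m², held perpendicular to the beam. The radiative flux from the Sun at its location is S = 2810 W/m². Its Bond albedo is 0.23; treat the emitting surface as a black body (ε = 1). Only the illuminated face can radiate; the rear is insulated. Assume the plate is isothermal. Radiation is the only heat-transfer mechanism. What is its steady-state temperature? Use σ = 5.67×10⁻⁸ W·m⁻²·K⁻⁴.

T ≈ 442 K

At equilibrium, absorbed power = emitted power.
Absorbing cross-section = A = 5.790 m²; emitting surface = A = 5.790 m² (ratio 1).
(1−a)S·A_cross = εσ·A_surf·T⁴  ⇒  T⁴ = (1−a)S/(1σ).
T⁴ = 0.770·2810/(1·5.67×10⁻⁸) = 3.816×10¹⁰ K⁴.
T = (3.816×10¹⁰)^(1/4).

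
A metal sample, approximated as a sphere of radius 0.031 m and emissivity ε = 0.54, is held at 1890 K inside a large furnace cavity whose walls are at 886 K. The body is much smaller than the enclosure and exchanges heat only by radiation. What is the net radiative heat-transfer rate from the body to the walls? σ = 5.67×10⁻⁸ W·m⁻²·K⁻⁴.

For a small grey body in a large enclosure: P_net = εσA(T_body⁴ − T_wall⁴).
A = 4πr² = 0.01208 m²; T_body⁴ − T_wall⁴ = 1.276×10¹³ − 6.162×10¹¹ = 1.214×10¹³ K⁴.
|P_net| = 0.54·5.67×10⁻⁸·0.01208·1.214×10¹³.

P_net ≈ 4490 W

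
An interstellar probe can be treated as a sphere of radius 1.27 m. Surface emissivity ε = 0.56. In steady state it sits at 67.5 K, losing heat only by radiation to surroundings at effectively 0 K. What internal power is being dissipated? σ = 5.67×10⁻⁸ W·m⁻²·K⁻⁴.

P ≈ 13.4 W

Steady state: P = εσA T⁴.
A = 4πr² = 20.27 m²; T⁴ = (67.5)⁴ = 2.076×10⁷ K⁴.
P = 0.56 × 5.67×10⁻⁸ × 20.27 × 2.076×10⁷.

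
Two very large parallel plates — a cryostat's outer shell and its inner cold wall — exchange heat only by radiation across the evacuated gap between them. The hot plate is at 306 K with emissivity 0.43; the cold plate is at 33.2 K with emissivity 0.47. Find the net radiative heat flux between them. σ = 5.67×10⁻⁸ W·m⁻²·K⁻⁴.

For two infinite grey parallel plates, q = σ(T₁⁴ − T₂⁴)/(1/ε₁ + 1/ε₂ − 1).
T₁⁴ − T₂⁴ = 8.768×10⁹ − 1.215×10⁶ = 8.766×10⁹ K⁴.
1/ε₁ + 1/ε₂ − 1 = 2.326 + 2.128 − 1 = 3.453.
q = 5.67×10⁻⁸ × 8.766×10⁹ / 3.453.

q ≈ 144 W/m²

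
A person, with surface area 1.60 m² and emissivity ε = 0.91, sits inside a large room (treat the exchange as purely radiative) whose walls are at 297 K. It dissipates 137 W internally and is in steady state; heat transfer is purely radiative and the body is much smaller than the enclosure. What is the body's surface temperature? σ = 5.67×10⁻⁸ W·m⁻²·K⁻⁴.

T ≈ 312 K

For a small grey body in a large enclosure, net radiated power = εσA(T⁴ − T_w⁴).
Steady state: P = εσA(T⁴ − T_w⁴) with A = 1.60 m².
T⁴ = P/(εσA) + T_w⁴ = 137/(0.91·5.67×10⁻⁸·1.600) + (297)⁴
    = 1.659×10⁹ + 7.781×10⁹ = 9.440×10⁹ K⁴.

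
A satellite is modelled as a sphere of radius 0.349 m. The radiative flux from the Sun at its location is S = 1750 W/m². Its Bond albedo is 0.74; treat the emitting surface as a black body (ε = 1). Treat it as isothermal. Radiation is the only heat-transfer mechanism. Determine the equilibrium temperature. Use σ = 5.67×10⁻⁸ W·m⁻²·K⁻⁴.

T ≈ 212 K

At equilibrium, absorbed power = emitted power.
Absorbing cross-section = πr² = 0.3826 m²; emitting surface = 4πr² = 1.531 m² (ratio 4).
(1−a)S·A_cross = εσ·A_surf·T⁴  ⇒  T⁴ = (1−a)S/(4σ).
T⁴ = 0.260·1750/(4·5.67×10⁻⁸) = 2.006×10⁹ K⁴.
T = (2.006×10⁹)^(1/4).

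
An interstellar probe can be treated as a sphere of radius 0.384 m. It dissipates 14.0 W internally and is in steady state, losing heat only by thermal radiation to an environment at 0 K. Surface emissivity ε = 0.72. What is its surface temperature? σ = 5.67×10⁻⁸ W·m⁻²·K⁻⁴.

T ≈ 117 K

Steady state: internal power = radiated power, P = εσA T⁴.
Radiating area A = 4πr² = 1.853 m².
T⁴ = P/(εσA) = 14.0/(0.72·5.67×10⁻⁸·1.853) = 1.851×10⁸ K⁴.
T = (1.851×10⁸)^(1/4).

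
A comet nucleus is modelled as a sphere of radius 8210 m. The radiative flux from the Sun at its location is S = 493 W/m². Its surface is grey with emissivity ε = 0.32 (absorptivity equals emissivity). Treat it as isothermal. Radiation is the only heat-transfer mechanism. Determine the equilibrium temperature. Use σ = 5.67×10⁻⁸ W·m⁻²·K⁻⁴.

T ≈ 216 K

At equilibrium, absorbed power = emitted power.
Absorbing cross-section = πr² = 2.118×10⁸ m²; emitting surface = 4πr² = 8.470×10⁸ m² (ratio 4).
εS·A_cross = εσ·A_surf·T⁴  ⇒  T⁴ = S/(4σ)   (ε cancels).
T⁴ = 493/(4·5.67×10⁻⁸) = 2.174×10⁹ K⁴.
T = (2.174×10⁹)^(1/4).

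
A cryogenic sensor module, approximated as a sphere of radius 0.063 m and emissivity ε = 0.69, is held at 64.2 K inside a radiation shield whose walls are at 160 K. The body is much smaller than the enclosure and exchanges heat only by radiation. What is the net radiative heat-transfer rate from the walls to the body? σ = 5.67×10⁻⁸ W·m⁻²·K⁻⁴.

P_net ≈ 1.25 W

For a small grey body in a large enclosure: P_net = εσA(T_body⁴ − T_wall⁴).
A = 4πr² = 0.04988 m²; T_body⁴ − T_wall⁴ = 1.699×10⁷ − 6.554×10⁸ = -6.384×10⁸ K⁴.
|P_net| = 0.69·5.67×10⁻⁸·0.04988·6.384×10⁸.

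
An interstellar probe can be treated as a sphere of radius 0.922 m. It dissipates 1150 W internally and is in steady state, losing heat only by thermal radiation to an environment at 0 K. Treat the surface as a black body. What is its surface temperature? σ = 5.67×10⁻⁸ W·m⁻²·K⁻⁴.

T ≈ 209 K

Steady state: internal power = radiated power, P = εσA T⁴.
Radiating area A = 4πr² = 10.68 m².
T⁴ = P/(εσA) = 1150/(1.0·5.67×10⁻⁸·10.68) = 1.899×10⁹ K⁴.
T = (1.899×10⁹)^(1/4).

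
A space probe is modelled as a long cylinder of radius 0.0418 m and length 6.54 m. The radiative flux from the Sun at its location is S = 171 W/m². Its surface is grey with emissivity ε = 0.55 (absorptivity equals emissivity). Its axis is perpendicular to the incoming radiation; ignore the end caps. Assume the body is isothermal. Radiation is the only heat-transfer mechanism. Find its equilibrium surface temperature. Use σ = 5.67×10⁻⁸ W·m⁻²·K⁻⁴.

At equilibrium, absorbed power = emitted power.
Absorbing cross-section = 2rL = 0.5467 m²; emitting surface = 2πrL = 1.718 m² (ratio π).
εS·A_cross = εσ·A_surf·T⁴  ⇒  T⁴ = S/(πσ)   (ε cancels).
T⁴ = 171/(π·5.67×10⁻⁸) = 9.600×10⁸ K⁴.
T = (9.600×10⁸)^(1/4).

T ≈ 176 K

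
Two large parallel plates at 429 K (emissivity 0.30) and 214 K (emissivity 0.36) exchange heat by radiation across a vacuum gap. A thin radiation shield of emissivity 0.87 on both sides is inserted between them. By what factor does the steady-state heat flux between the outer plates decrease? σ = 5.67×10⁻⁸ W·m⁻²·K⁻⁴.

factor ≈ 1.25

Without shield: q₀ = σΔ(T⁴)/(1/ε₁+1/ε₂−1) with denominator 5.111.
With shield the two gaps are in series; the resistances add: (1/ε₁+1/ε_s−1)+(1/ε_s+1/ε₂−1) = 3.483+2.927 = 6.410.
Heat-flux ratio q₀/q = 6.410/5.111.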